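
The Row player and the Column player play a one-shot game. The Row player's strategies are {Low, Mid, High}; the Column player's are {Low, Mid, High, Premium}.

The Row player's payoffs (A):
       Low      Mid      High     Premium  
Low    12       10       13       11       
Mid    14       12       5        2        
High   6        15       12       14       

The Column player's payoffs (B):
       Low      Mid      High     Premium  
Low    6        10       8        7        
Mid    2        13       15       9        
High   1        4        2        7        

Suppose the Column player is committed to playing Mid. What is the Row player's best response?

With the Column player fixed at Mid, the Row player's payoffs are: Low → 10, Mid → 12, High → 15.
The maximum is 15, achieved by High.

High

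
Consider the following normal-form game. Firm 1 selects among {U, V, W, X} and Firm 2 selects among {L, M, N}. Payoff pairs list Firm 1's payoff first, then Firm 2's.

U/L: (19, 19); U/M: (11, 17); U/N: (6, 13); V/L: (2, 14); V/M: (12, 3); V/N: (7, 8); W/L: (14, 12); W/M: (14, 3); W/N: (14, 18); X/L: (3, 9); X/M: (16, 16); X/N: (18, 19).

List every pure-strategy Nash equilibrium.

(U, L) and (X, N)

Find each player's best response to every opponent strategy; NE are the intersections.
Firm 1's best responses — vs L: U (payoff 19); vs M: X (payoff 16); vs N: X (payoff 18).
Firm 2's best responses — vs U: L (payoff 19); vs V: L (payoff 14); vs W: N (payoff 18); vs X: N (payoff 19).
Mutual best responses occur at (U, L) and (X, N); at each, neither player gains by switching.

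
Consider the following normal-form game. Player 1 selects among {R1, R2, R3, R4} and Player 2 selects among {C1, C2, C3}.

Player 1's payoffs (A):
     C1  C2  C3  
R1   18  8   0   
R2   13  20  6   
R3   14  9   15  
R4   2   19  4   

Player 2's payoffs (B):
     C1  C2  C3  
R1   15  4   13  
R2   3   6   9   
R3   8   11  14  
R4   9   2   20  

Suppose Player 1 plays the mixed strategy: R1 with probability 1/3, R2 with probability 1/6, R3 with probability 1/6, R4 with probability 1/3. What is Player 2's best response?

Player 2's best reply maximizes expected payoff against the mix.
C1: (1/3)·15 + (1/6)·3 + (1/6)·8 + (1/3)·9 = 59/6
C2: (1/3)·4 + (1/6)·6 + (1/6)·11 + (1/3)·2 = 29/6
C3: (1/3)·13 + (1/6)·9 + (1/6)·14 + (1/3)·20 = 89/6
Highest expected payoff is 89/6, from C3.

C3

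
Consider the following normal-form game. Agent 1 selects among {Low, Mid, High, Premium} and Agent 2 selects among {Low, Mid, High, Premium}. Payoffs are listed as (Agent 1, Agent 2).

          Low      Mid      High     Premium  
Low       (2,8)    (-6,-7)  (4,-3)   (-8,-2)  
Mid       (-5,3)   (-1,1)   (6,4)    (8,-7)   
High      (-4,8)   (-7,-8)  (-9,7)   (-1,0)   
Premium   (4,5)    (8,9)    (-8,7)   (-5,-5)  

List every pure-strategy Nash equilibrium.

A profile is a Nash equilibrium when each player is best-responding to the other.
Agent 1's best responses — vs Low: Premium (payoff 4); vs Mid: Premium (payoff 8); vs High: Mid (payoff 6); vs Premium: Mid (payoff 8).
Agent 2's best responses — vs Low: Low (payoff 8); vs Mid: High (payoff 4); vs High: Low (payoff 8); vs Premium: Mid (payoff 9).
Mutual best responses occur at (Mid, High) and (Premium, Mid); at each, neither player gains by switching.

(Mid, High) and (Premium, Mid)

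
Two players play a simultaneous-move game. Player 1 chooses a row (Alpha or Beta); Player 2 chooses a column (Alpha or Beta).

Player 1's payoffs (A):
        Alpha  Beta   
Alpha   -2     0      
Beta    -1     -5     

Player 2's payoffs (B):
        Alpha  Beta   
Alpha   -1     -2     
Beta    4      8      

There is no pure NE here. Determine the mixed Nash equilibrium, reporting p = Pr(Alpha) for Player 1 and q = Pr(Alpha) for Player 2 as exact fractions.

p = 4/5, q = 5/6

Each player's mixing probability is pinned down by making the *other* player indifferent.
Player 2 indifferent between Alpha and Beta: p·(-1) + (1−p)·4 = p·(-2) + (1−p)·8 ⟹ 4 + (-5)p = 8 + (-10)p ⟹ p = 4/5.
Player 1 indifferent between Alpha and Beta: q·(-2) + (1−q)·0 = q·(-1) + (1−q)·(-5) ⟹ 0 + (-2)q = (-5) + 4q ⟹ q = 5/6.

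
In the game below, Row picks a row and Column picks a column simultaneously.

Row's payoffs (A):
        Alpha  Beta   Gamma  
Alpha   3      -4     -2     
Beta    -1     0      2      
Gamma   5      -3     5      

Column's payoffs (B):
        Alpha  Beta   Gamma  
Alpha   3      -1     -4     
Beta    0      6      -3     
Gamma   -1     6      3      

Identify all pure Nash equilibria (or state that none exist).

Find each player's best response to every opponent strategy; NE are the intersections.
Row's best responses — vs Alpha: Gamma (payoff 5); vs Beta: Beta (payoff 0); vs Gamma: Gamma (payoff 5).
Column's best responses — vs Alpha: Alpha (payoff 3); vs Beta: Beta (payoff 6); vs Gamma: Beta (payoff 6).
The only mutual best response is (Beta, Beta); neither player gains by switching there.

(Beta, Beta)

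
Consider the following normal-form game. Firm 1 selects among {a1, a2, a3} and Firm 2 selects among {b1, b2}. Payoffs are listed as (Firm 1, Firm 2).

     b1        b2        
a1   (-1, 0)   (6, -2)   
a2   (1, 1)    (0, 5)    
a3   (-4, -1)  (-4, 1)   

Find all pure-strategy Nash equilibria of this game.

Find each player's best response to every opponent strategy; NE are the intersections.
Firm 1's best responses — vs b1: a2 (payoff 1); vs b2: a1 (payoff 6).
Firm 2's best responses — vs a1: b1 (payoff 0); vs a2: b2 (payoff 5); vs a3: b2 (payoff 1).
No cell has both players best-responding. For instance, Firm 1's best reply to b1 is a2, but against a2 Firm 2 prefers b2 over b1.

None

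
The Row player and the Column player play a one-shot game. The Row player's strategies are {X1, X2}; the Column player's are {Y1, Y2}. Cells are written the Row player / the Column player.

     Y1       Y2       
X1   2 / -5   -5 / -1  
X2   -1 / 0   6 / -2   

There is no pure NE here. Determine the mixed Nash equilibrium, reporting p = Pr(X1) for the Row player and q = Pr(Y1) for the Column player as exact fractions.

p = 1/3, q = 11/14

Each player's mixing probability is pinned down by making the *other* player indifferent.
The Column player indifferent between Y1 and Y2: p·(-5) + (1−p)·0 = p·(-1) + (1−p)·(-2) ⟹ 0 + (-5)p = (-2) + 1p ⟹ p = 1/3.
The Row player indifferent between X1 and X2: q·2 + (1−q)·(-5) = q·(-1) + (1−q)·6 ⟹ (-5) + 7q = 6 + (-7)q ⟹ q = 11/14.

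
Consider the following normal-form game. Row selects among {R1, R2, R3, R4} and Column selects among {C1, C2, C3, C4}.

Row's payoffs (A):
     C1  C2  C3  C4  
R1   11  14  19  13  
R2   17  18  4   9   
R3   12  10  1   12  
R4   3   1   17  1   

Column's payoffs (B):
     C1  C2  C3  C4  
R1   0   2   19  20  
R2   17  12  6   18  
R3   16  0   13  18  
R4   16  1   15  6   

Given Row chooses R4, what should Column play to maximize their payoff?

With Row fixed at R4, Column's payoffs are: C1 → 16, C2 → 1, C3 → 15, C4 → 6.
The maximum is 16, achieved by C1.

C1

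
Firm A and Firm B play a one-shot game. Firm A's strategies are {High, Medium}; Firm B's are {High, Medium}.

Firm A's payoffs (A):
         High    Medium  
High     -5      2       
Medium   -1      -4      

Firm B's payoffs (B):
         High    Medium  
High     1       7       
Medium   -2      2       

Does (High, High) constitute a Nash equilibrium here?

No

Holding Firm B at High: Firm A gets -5 from High but could get -1 by switching to Medium. Firm A has a profitable deviation.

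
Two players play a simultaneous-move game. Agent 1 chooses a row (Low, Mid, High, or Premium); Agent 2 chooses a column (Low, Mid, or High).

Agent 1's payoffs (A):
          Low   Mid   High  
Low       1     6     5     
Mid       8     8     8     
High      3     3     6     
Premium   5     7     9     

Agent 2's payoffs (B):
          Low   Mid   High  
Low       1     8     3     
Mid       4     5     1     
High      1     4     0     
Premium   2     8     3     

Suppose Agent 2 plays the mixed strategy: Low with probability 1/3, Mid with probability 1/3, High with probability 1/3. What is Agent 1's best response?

Mid

Compute Agent 1's expected payoff from each pure strategy against the given mix.
Low: (1/3)·1 + (1/3)·6 + (1/3)·5 = 4
Mid: (1/3)·8 + (1/3)·8 + (1/3)·8 = 8
High: (1/3)·3 + (1/3)·3 + (1/3)·6 = 4
Premium: (1/3)·5 + (1/3)·7 + (1/3)·9 = 7
Highest expected payoff is 8, from Mid.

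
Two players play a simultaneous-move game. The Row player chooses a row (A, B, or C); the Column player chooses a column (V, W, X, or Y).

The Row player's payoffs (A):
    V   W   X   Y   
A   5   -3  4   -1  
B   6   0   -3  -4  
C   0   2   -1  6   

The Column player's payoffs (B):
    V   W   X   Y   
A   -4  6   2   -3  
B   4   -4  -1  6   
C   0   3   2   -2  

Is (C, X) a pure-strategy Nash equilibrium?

No

Holding the Column player at X: the Row player gets -1 from C but could get 4 by switching to A. The Row player has a profitable deviation.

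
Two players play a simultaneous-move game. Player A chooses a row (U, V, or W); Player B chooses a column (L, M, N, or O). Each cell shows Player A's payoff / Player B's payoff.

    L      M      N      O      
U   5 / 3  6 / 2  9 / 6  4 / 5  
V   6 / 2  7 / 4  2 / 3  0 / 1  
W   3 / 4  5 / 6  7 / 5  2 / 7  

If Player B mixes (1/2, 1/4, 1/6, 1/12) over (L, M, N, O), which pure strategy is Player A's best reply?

Compute Player A's expected payoff from each pure strategy against the given mix.
U: (1/2)·5 + (1/4)·6 + (1/6)·9 + (1/12)·4 = 35/6
V: (1/2)·6 + (1/4)·7 + (1/6)·2 + (1/12)·0 = 61/12
W: (1/2)·3 + (1/4)·5 + (1/6)·7 + (1/12)·2 = 49/12
Highest expected payoff is 35/6, from U.

U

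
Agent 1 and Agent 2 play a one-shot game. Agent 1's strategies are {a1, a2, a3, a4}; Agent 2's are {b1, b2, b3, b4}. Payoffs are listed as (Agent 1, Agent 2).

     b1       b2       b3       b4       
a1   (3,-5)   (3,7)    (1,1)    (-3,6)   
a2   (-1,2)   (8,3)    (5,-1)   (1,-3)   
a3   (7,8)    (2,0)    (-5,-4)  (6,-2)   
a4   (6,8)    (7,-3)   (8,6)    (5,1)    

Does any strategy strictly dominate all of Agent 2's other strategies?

A strategy is strictly dominant if it gives Agent 2 a strictly higher payoff than every other strategy, against every choice by the opponent.
b1 is not dominant: against a1, b2 gives 7 > -5.
b2 is not dominant: against a3, b1 gives 8 > 0.
b3 is not dominant: against a1, b2 gives 7 > 1.
b4 is not dominant: against a1, b2 gives 7 > 6.
No single strategy is best against every opponent action.

No strictly dominant strategy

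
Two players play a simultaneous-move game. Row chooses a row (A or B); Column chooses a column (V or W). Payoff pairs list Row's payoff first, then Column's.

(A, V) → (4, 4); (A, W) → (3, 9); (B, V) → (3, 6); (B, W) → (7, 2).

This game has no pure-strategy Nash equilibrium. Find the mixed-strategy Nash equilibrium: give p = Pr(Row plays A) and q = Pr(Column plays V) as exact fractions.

Each player's mixing probability is pinned down by making the *other* player indifferent.
Column indifferent between V and W: p·4 + (1−p)·6 = p·9 + (1−p)·2 ⟹ 6 + (-2)p = 2 + 7p ⟹ p = 4/9.
Row indifferent between A and B: q·4 + (1−q)·3 = q·3 + (1−q)·7 ⟹ 3 + 1q = 7 + (-4)q ⟹ q = 4/5.

p = 4/9, q = 4/5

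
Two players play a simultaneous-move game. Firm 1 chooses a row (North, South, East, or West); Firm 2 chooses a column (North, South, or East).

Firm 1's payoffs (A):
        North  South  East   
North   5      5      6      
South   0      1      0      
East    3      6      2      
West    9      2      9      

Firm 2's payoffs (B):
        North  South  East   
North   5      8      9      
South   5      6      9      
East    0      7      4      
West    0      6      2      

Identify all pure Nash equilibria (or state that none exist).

(East, South)

Check mutual best responses: a cell is a NE iff neither player can gain by unilaterally deviating.
Firm 1's best responses — vs North: West (payoff 9); vs South: East (payoff 6); vs East: West (payoff 9).
Firm 2's best responses — vs North: East (payoff 9); vs South: East (payoff 9); vs East: South (payoff 7); vs West: South (payoff 6).
The only mutual best response is (East, South); neither player gains by switching there.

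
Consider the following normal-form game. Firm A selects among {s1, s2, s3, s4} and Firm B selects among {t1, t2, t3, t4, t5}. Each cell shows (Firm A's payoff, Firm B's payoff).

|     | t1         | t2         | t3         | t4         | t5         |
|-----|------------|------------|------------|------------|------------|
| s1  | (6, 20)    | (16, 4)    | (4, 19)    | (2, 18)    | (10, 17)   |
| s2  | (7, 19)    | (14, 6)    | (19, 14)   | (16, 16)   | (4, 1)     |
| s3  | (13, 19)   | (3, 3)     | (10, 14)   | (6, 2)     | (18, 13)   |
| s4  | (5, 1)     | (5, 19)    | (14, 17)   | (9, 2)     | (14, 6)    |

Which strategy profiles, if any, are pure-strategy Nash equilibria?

Find each player's best response to every opponent strategy; NE are the intersections.
Firm A's best responses — vs t1: s3 (payoff 13); vs t2: s1 (payoff 16); vs t3: s2 (payoff 19); vs t4: s2 (payoff 16); vs t5: s3 (payoff 18).
Firm B's best responses — vs s1: t1 (payoff 20); vs s2: t1 (payoff 19); vs s3: t1 (payoff 19); vs s4: t2 (payoff 19).
The only mutual best response is (s3, t1); neither player gains by switching there.

(s3, t1)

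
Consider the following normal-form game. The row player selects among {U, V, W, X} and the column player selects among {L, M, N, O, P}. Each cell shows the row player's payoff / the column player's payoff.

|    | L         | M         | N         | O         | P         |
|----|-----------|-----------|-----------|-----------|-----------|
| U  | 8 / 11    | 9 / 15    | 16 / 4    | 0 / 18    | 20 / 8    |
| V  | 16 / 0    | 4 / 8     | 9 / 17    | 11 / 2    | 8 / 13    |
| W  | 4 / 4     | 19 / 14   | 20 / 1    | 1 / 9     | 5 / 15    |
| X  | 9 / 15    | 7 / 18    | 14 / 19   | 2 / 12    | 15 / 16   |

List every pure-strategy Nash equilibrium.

Check mutual best responses: a cell is a NE iff neither player can gain by unilaterally deviating.
The row player's best responses — vs L: V (payoff 16); vs M: W (payoff 19); vs N: W (payoff 20); vs O: V (payoff 11); vs P: U (payoff 20).
The column player's best responses — vs U: O (payoff 18); vs V: N (payoff 17); vs W: P (payoff 15); vs X: N (payoff 19).
No cell has both players best-responding. For instance, the row player's best reply to P is U, but against U the column player prefers O over P.

None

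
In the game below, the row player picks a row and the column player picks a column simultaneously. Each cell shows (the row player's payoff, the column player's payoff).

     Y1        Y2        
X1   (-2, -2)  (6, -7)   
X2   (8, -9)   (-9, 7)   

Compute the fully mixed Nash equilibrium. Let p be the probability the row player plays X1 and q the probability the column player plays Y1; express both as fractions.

In a mixed NE each player is indifferent between their pure strategies, so the opponent's mix sets the indifference.
The column player indifferent between Y1 and Y2: p·(-2) + (1−p)·(-9) = p·(-7) + (1−p)·7 ⟹ (-9) + 7p = 7 + (-14)p ⟹ p = 16/21.
The row player indifferent between X1 and X2: q·(-2) + (1−q)·6 = q·8 + (1−q)·(-9) ⟹ 6 + (-8)q = (-9) + 17q ⟹ q = 3/5.

p = 16/21, q = 3/5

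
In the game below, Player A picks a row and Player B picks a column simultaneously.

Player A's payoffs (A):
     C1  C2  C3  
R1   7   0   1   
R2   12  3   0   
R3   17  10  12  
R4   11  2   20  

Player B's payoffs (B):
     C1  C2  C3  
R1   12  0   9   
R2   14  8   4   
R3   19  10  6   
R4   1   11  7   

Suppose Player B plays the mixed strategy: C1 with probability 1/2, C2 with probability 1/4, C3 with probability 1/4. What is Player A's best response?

Player A's best reply maximizes expected payoff against the mix.
R1: (1/2)·7 + (1/4)·0 + (1/4)·1 = 15/4
R2: (1/2)·12 + (1/4)·3 + (1/4)·0 = 27/4
R3: (1/2)·17 + (1/4)·10 + (1/4)·12 = 14
R4: (1/2)·11 + (1/4)·2 + (1/4)·20 = 11
Highest expected payoff is 14, from R3.

R3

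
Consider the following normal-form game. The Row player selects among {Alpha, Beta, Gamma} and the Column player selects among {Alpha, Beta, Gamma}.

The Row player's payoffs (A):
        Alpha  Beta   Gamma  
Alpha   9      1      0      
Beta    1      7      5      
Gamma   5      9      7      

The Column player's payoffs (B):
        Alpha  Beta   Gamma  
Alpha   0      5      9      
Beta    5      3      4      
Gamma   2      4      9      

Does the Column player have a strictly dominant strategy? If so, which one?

None

Check whether one of the Column player's strategies beats all alternatives regardless of what the opponent does.
Alpha is not dominant: against Alpha, Beta gives 5 > 0.
Beta is not dominant: against Alpha, Gamma gives 9 > 5.
Gamma is not dominant: against Beta, Alpha gives 5 > 4.
No single strategy is best against every opponent action.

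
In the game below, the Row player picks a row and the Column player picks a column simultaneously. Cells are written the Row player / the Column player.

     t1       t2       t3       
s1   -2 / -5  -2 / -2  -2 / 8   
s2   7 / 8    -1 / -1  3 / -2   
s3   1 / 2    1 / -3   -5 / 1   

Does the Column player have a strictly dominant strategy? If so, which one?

No strictly dominant strategy

Check whether one of the Column player's strategies beats all alternatives regardless of what the opponent does.
t1 is not dominant: against s1, t2 gives -2 > -5.
t2 is not dominant: against s1, t3 gives 8 > -2.
t3 is not dominant: against s2, t1 gives 8 > -2.
No single strategy is best against every opponent action.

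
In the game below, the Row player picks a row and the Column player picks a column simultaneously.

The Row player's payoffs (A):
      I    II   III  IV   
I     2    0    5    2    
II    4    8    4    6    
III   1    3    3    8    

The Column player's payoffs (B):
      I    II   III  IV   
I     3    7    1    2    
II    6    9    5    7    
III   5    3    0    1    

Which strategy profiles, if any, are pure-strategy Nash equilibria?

(II, II)

A profile is a Nash equilibrium when each player is best-responding to the other.
The Row player's best responses — vs I: II (payoff 4); vs II: II (payoff 8); vs III: I (payoff 5); vs IV: III (payoff 8).
The Column player's best responses — vs I: II (payoff 7); vs II: II (payoff 9); vs III: I (payoff 5).
The only mutual best response is (II, II); neither player gains by switching there.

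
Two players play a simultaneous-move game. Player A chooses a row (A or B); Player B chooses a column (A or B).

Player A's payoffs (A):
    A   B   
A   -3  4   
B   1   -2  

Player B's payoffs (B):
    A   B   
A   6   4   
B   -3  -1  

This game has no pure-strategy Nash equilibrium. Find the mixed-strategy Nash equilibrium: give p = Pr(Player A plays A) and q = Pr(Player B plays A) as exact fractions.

In a mixed NE each player is indifferent between their pure strategies, so the opponent's mix sets the indifference.
Player B indifferent between A and B: p·6 + (1−p)·(-3) = p·4 + (1−p)·(-1) ⟹ (-3) + 9p = (-1) + 5p ⟹ p = 1/2.
Player A indifferent between A and B: q·(-3) + (1−q)·4 = q·1 + (1−q)·(-2) ⟹ 4 + (-7)q = (-2) + 3q ⟹ q = 3/5.

p = 1/2, q = 3/5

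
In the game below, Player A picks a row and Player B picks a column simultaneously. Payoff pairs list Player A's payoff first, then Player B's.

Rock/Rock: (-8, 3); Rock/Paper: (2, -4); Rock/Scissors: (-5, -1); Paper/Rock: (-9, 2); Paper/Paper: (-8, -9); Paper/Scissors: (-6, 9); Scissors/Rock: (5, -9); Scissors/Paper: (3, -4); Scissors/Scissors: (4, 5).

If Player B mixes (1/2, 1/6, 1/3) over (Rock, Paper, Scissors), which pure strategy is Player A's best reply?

Scissors

Compute Player A's expected payoff from each pure strategy against the given mix.
Rock: (1/2)·(-8) + (1/6)·2 + (1/3)·(-5) = -16/3
Paper: (1/2)·(-9) + (1/6)·(-8) + (1/3)·(-6) = -47/6
Scissors: (1/2)·5 + (1/6)·3 + (1/3)·4 = 13/3
Highest expected payoff is 13/3, from Scissors.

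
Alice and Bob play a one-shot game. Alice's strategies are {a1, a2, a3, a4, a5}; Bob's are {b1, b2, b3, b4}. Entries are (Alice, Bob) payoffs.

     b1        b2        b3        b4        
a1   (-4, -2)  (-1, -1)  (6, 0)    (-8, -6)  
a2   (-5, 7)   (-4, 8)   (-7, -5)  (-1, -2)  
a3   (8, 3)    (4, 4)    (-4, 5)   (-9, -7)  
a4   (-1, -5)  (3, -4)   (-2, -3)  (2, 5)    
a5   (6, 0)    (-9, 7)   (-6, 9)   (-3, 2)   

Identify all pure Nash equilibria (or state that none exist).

A profile is a Nash equilibrium when each player is best-responding to the other.
Alice's best responses — vs b1: a3 (payoff 8); vs b2: a3 (payoff 4); vs b3: a1 (payoff 6); vs b4: a4 (payoff 2).
Bob's best responses — vs a1: b3 (payoff 0); vs a2: b2 (payoff 8); vs a3: b3 (payoff 5); vs a4: b4 (payoff 5); vs a5: b3 (payoff 9).
Mutual best responses occur at (a1, b3) and (a4, b4); at each, neither player gains by switching.

(a1, b3) and (a4, b4)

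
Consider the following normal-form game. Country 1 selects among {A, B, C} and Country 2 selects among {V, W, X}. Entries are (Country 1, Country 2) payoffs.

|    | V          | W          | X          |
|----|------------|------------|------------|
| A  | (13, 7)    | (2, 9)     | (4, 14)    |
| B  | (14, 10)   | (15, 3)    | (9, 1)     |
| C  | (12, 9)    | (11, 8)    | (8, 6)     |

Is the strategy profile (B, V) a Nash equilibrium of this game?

Yes

Holding Country 2 at V: Country 1 gets 14 from B, versus 13 from A, 12 from C. No profitable deviation for Country 1.
Holding Country 1 at B: Country 2 gets 10 from V, versus 3 from W, 1 from X. No profitable deviation for Country 2 either.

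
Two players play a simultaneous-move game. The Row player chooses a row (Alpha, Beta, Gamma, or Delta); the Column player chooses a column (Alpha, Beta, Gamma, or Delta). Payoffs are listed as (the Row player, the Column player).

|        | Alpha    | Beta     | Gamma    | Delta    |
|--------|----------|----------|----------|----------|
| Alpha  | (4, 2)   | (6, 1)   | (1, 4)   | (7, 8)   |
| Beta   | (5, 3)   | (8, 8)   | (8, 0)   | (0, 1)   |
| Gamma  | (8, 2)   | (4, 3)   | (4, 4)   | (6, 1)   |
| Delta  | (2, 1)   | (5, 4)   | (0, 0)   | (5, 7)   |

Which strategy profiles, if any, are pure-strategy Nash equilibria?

Find each player's best response to every opponent strategy; NE are the intersections.
The Row player's best responses — vs Alpha: Gamma (payoff 8); vs Beta: Beta (payoff 8); vs Gamma: Beta (payoff 8); vs Delta: Alpha (payoff 7).
The Column player's best responses — vs Alpha: Delta (payoff 8); vs Beta: Beta (payoff 8); vs Gamma: Gamma (payoff 4); vs Delta: Delta (payoff 7).
Mutual best responses occur at (Alpha, Delta) and (Beta, Beta); at each, neither player gains by switching.

(Alpha, Delta) and (Beta, Beta)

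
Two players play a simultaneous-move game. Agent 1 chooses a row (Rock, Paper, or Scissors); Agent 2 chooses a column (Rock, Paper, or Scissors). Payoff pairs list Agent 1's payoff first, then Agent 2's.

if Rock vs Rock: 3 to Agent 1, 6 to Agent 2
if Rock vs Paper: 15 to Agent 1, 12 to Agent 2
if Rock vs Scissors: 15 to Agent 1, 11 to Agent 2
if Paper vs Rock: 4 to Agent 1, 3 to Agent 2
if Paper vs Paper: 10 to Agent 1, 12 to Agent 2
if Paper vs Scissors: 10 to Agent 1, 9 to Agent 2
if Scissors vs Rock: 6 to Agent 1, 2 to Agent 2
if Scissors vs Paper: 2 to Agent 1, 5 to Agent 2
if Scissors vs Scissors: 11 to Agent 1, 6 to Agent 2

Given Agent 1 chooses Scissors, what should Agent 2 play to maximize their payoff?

Scissors

With Agent 1 fixed at Scissors, Agent 2's payoffs are: Rock → 2, Paper → 5, Scissors → 6.
The maximum is 6, achieved by Scissors.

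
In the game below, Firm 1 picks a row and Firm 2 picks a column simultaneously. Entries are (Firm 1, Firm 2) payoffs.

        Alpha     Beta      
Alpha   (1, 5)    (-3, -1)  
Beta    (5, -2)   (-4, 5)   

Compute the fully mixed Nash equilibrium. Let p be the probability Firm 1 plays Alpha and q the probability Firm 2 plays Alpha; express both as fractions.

Each player's mixing probability is pinned down by making the *other* player indifferent.
Firm 2 indifferent between Alpha and Beta: p·5 + (1−p)·(-2) = p·(-1) + (1−p)·5 ⟹ (-2) + 7p = 5 + (-6)p ⟹ p = 7/13.
Firm 1 indifferent between Alpha and Beta: q·1 + (1−q)·(-3) = q·5 + (1−q)·(-4) ⟹ (-3) + 4q = (-4) + 9q ⟹ q = 1/5.

p = 7/13, q = 1/5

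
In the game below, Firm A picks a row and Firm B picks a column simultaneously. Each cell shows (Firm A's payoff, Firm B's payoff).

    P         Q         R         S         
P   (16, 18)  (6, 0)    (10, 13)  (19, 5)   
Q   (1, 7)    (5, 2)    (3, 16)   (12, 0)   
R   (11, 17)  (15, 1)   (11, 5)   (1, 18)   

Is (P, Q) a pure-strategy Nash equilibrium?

Holding Firm B at Q: Firm A gets 6 from P but could get 15 by switching to R. Firm A has a profitable deviation.

No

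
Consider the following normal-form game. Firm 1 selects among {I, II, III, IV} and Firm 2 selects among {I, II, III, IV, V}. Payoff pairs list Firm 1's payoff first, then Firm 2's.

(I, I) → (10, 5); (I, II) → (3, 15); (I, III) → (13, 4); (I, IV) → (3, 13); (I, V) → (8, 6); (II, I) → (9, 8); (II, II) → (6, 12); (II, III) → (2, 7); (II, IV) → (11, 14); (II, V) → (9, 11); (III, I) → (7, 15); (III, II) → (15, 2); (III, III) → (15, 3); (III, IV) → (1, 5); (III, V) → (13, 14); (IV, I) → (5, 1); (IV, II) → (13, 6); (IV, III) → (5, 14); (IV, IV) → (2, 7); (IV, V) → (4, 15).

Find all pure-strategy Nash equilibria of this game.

Check mutual best responses: a cell is a NE iff neither player can gain by unilaterally deviating.
Firm 1's best responses — vs I: I (payoff 10); vs II: III (payoff 15); vs III: III (payoff 15); vs IV: II (payoff 11); vs V: III (payoff 13).
Firm 2's best responses — vs I: II (payoff 15); vs II: IV (payoff 14); vs III: I (payoff 15); vs IV: V (payoff 15).
The only mutual best response is (II, IV); neither player gains by switching there.

(II, IV)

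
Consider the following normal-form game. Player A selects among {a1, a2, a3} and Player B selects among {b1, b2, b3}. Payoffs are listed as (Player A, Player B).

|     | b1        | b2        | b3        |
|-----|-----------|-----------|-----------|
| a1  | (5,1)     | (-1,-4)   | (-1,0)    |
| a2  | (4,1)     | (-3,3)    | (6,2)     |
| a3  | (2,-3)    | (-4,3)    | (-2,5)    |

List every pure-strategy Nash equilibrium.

Find each player's best response to every opponent strategy; NE are the intersections.
Player A's best responses — vs b1: a1 (payoff 5); vs b2: a1 (payoff -1); vs b3: a2 (payoff 6).
Player B's best responses — vs a1: b1 (payoff 1); vs a2: b2 (payoff 3); vs a3: b3 (payoff 5).
The only mutual best response is (a1, b1); neither player gains by switching there.

(a1, b1)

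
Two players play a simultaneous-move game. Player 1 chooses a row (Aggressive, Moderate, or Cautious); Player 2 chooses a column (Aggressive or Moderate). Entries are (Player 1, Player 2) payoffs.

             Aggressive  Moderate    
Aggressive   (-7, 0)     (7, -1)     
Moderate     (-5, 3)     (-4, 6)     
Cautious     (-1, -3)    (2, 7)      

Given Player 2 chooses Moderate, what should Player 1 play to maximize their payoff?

With Player 2 fixed at Moderate, Player 1's payoffs are: Aggressive → 7, Moderate → -4, Cautious → 2.
The maximum is 7, achieved by Aggressive.

Aggressive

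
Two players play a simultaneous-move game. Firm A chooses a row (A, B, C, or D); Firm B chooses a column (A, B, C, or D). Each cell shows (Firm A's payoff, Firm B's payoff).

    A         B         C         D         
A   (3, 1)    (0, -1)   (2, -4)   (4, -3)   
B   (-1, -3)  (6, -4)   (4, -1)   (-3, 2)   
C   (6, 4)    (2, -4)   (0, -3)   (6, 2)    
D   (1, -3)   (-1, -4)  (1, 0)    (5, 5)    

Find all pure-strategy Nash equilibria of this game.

Check mutual best responses: a cell is a NE iff neither player can gain by unilaterally deviating.
Firm A's best responses — vs A: C (payoff 6); vs B: B (payoff 6); vs C: B (payoff 4); vs D: C (payoff 6).
Firm B's best responses — vs A: A (payoff 1); vs B: D (payoff 2); vs C: A (payoff 4); vs D: D (payoff 5).
The only mutual best response is (C, A); neither player gains by switching there.

(C, A)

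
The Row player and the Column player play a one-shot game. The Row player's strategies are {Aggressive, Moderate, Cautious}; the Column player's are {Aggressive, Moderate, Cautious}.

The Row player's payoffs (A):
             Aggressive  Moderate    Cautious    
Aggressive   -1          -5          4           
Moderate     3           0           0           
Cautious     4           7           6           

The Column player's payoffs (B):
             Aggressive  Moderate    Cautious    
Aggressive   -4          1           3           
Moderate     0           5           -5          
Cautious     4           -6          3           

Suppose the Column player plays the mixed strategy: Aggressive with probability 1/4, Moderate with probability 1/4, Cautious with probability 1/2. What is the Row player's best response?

Compute the Row player's expected payoff from each pure strategy against the given mix.
Aggressive: (1/4)·(-1) + (1/4)·(-5) + (1/2)·4 = 1/2
Moderate: (1/4)·3 + (1/4)·0 + (1/2)·0 = 3/4
Cautious: (1/4)·4 + (1/4)·7 + (1/2)·6 = 23/4
Highest expected payoff is 23/4, from Cautious.

Cautious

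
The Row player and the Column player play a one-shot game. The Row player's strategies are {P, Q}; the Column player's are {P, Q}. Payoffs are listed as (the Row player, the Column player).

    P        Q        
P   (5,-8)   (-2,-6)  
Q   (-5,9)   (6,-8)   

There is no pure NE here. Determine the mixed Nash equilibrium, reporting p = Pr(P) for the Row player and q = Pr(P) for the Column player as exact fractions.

p = 17/19, q = 4/9

Each player's mixing probability is pinned down by making the *other* player indifferent.
The Column player indifferent between P and Q: p·(-8) + (1−p)·9 = p·(-6) + (1−p)·(-8) ⟹ 9 + (-17)p = (-8) + 2p ⟹ p = 17/19.
The Row player indifferent between P and Q: q·5 + (1−q)·(-2) = q·(-5) + (1−q)·6 ⟹ (-2) + 7q = 6 + (-11)q ⟹ q = 4/9.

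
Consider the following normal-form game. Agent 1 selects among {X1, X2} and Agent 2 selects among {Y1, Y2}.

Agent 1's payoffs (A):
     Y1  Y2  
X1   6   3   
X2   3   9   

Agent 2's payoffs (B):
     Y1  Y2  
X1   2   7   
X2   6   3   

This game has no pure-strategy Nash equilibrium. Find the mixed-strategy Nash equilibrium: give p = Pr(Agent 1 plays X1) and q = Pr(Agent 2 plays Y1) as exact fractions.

p = 3/8, q = 2/3

In a mixed NE each player is indifferent between their pure strategies, so the opponent's mix sets the indifference.
Agent 2 indifferent between Y1 and Y2: p·2 + (1−p)·6 = p·7 + (1−p)·3 ⟹ 6 + (-4)p = 3 + 4p ⟹ p = 3/8.
Agent 1 indifferent between X1 and X2: q·6 + (1−q)·3 = q·3 + (1−q)·9 ⟹ 3 + 3q = 9 + (-6)q ⟹ q = 2/3.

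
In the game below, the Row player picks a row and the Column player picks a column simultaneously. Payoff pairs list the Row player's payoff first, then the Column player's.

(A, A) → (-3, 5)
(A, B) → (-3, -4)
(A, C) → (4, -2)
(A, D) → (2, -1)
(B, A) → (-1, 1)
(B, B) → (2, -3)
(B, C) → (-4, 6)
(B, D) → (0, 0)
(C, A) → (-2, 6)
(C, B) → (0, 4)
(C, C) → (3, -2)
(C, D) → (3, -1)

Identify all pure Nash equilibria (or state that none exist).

Find each player's best response to every opponent strategy; NE are the intersections.
The Row player's best responses — vs A: B (payoff -1); vs B: B (payoff 2); vs C: A (payoff 4); vs D: C (payoff 3).
The Column player's best responses — vs A: A (payoff 5); vs B: C (payoff 6); vs C: A (payoff 6).
No cell has both players best-responding. For instance, the Row player's best reply to A is B, but against B the Column player prefers C over A.

There is no pure-strategy Nash equilibrium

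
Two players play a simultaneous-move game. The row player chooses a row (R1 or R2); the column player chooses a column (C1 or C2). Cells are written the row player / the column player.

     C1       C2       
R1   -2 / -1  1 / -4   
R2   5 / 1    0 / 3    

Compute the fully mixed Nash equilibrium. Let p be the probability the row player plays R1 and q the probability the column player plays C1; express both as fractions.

p = 2/5, q = 1/8

Each player's mixing probability is pinned down by making the *other* player indifferent.
The column player indifferent between C1 and C2: p·(-1) + (1−p)·1 = p·(-4) + (1−p)·3 ⟹ 1 + (-2)p = 3 + (-7)p ⟹ p = 2/5.
The row player indifferent between R1 and R2: q·(-2) + (1−q)·1 = q·5 + (1−q)·0 ⟹ 1 + (-3)q = 0 + 5q ⟹ q = 1/8.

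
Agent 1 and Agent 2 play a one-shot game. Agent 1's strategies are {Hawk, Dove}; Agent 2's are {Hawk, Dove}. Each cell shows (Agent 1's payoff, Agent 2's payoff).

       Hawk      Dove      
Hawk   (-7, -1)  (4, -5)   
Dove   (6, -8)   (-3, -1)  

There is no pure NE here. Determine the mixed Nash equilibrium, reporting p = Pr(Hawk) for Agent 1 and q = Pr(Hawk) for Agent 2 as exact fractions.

p = 7/11, q = 7/20

Each player's mixing probability is pinned down by making the *other* player indifferent.
Agent 2 indifferent between Hawk and Dove: p·(-1) + (1−p)·(-8) = p·(-5) + (1−p)·(-1) ⟹ (-8) + 7p = (-1) + (-4)p ⟹ p = 7/11.
Agent 1 indifferent between Hawk and Dove: q·(-7) + (1−q)·4 = q·6 + (1−q)·(-3) ⟹ 4 + (-11)q = (-3) + 9q ⟹ q = 7/20.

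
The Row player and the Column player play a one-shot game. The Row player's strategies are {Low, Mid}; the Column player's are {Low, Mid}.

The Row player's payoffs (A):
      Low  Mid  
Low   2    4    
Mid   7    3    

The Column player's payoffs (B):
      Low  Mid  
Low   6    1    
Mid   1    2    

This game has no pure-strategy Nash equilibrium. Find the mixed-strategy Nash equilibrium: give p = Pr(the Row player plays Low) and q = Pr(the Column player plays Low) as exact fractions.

p = 1/6, q = 1/6

Each player's mixing probability is pinned down by making the *other* player indifferent.
The Column player indifferent between Low and Mid: p·6 + (1−p)·1 = p·1 + (1−p)·2 ⟹ 1 + 5p = 2 + (-1)p ⟹ p = 1/6.
The Row player indifferent between Low and Mid: q·2 + (1−q)·4 = q·7 + (1−q)·3 ⟹ 4 + (-2)q = 3 + 4q ⟹ q = 1/6.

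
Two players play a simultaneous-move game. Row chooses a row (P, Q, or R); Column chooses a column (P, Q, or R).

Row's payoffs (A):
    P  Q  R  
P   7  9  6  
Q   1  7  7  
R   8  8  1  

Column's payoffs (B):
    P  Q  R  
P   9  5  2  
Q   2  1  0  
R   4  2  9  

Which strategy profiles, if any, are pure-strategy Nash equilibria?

None

Find each player's best response to every opponent strategy; NE are the intersections.
Row's best responses — vs P: R (payoff 8); vs Q: P (payoff 9); vs R: Q (payoff 7).
Column's best responses — vs P: P (payoff 9); vs Q: P (payoff 2); vs R: R (payoff 9).
No cell has both players best-responding. For instance, Row's best reply to P is R, but against R Column prefers R over P.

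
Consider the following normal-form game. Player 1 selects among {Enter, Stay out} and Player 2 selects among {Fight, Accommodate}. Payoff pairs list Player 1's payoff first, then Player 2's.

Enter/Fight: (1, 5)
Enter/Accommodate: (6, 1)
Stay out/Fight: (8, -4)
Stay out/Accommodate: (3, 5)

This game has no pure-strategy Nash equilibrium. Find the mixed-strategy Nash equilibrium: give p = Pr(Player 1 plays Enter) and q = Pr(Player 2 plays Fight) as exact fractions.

Each player's mixing probability is pinned down by making the *other* player indifferent.
Player 2 indifferent between Fight and Accommodate: p·5 + (1−p)·(-4) = p·1 + (1−p)·5 ⟹ (-4) + 9p = 5 + (-4)p ⟹ p = 9/13.
Player 1 indifferent between Enter and Stay out: q·1 + (1−q)·6 = q·8 + (1−q)·3 ⟹ 6 + (-5)q = 3 + 5q ⟹ q = 3/10.

p = 9/13, q = 3/10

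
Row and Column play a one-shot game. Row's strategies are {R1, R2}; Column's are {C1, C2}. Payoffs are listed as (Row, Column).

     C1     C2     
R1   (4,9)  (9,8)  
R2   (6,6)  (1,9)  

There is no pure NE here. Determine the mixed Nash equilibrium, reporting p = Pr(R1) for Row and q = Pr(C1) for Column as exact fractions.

In a mixed NE each player is indifferent between their pure strategies, so the opponent's mix sets the indifference.
Column indifferent between C1 and C2: p·9 + (1−p)·6 = p·8 + (1−p)·9 ⟹ 6 + 3p = 9 + (-1)p ⟹ p = 3/4.
Row indifferent between R1 and R2: q·4 + (1−q)·9 = q·6 + (1−q)·1 ⟹ 9 + (-5)q = 1 + 5q ⟹ q = 4/5.

p = 3/4, q = 4/5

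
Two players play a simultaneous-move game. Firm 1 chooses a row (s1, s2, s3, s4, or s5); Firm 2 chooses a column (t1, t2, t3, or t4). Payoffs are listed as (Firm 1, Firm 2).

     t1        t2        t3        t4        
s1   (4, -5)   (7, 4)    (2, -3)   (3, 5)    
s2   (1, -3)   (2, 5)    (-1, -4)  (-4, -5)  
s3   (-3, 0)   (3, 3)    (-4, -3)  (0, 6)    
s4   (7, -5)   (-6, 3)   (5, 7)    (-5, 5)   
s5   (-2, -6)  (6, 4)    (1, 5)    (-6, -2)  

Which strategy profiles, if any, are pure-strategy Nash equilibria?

(s1, t4) and (s4, t3)

Check mutual best responses: a cell is a NE iff neither player can gain by unilaterally deviating.
Firm 1's best responses — vs t1: s4 (payoff 7); vs t2: s1 (payoff 7); vs t3: s4 (payoff 5); vs t4: s1 (payoff 3).
Firm 2's best responses — vs s1: t4 (payoff 5); vs s2: t2 (payoff 5); vs s3: t4 (payoff 6); vs s4: t3 (payoff 7); vs s5: t3 (payoff 5).
Mutual best responses occur at (s1, t4) and (s4, t3); at each, neither player gains by switching.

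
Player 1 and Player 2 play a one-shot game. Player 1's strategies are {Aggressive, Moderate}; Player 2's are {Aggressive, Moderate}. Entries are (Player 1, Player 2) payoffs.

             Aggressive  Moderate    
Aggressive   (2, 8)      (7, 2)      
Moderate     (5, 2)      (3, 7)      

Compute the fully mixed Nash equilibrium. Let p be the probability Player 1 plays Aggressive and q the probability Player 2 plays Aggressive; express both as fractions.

p = 5/11, q = 4/7

In a mixed NE each player is indifferent between their pure strategies, so the opponent's mix sets the indifference.
Player 2 indifferent between Aggressive and Moderate: p·8 + (1−p)·2 = p·2 + (1−p)·7 ⟹ 2 + 6p = 7 + (-5)p ⟹ p = 5/11.
Player 1 indifferent between Aggressive and Moderate: q·2 + (1−q)·7 = q·5 + (1−q)·3 ⟹ 7 + (-5)q = 3 + 2q ⟹ q = 4/7.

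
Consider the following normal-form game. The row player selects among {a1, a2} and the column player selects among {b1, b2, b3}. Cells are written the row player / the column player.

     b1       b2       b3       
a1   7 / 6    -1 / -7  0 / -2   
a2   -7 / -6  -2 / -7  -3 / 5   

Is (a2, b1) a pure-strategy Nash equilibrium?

No

Holding the column player at b1: the row player gets -7 from a2 but could get 7 by switching to a1. The row player has a profitable deviation.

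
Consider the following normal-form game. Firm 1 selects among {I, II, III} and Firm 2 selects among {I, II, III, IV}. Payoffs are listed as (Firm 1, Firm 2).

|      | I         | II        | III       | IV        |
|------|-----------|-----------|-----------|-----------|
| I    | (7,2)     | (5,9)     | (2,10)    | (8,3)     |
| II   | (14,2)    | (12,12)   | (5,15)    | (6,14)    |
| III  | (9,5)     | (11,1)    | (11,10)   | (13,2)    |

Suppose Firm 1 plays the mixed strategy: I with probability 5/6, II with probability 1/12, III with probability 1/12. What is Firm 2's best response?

Firm 2's best reply maximizes expected payoff against the mix.
I: (5/6)·2 + (1/12)·2 + (1/12)·5 = 9/4
II: (5/6)·9 + (1/12)·12 + (1/12)·1 = 103/12
III: (5/6)·10 + (1/12)·15 + (1/12)·10 = 125/12
IV: (5/6)·3 + (1/12)·14 + (1/12)·2 = 23/6
Highest expected payoff is 125/12, from III.

III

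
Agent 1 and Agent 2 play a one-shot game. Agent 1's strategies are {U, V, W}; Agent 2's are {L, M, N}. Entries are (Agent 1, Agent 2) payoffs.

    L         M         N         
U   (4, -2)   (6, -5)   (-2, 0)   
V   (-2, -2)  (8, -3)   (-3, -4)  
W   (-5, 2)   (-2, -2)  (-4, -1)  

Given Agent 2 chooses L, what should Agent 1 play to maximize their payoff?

U

With Agent 2 fixed at L, Agent 1's payoffs are: U → 4, V → -2, W → -5.
The maximum is 4, achieved by U.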